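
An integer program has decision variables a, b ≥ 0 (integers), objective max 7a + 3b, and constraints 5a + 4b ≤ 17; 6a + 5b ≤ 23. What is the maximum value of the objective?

(a,b)=(3,0): 5·3+4·0=15≤17, 6·3+5·0=18≤23, objective 21.
(a,b)=(2,1): 5·2+4·1=14≤17, 6·2+5·1=17≤23, objective 17.
(a,b)=(2,0): 5·2+4·0=10≤17, 6·2+5·0=12≤23, objective 14.
Maximum is 21 at (a,b)=(3,0).

21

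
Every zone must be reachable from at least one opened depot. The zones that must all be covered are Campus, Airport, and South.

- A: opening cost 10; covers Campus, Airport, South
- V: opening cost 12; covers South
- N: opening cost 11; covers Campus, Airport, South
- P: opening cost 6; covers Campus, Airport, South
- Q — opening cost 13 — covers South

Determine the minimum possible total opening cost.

P alone covers Campus, Airport, South — every zone.
Total opening cost: 6.
No cover costs less than 6.

6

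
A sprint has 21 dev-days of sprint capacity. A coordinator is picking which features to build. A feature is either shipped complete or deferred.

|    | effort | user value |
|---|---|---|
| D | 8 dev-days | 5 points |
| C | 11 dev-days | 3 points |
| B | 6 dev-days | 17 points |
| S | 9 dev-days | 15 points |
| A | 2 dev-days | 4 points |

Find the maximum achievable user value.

B + S: effort 6 + 9 = 15 ≤ 21, user value 17 + 15 = 32.
D + B + A: effort 8 + 6 + 2 = 16 ≤ 21, user value 5 + 17 + 4 = 26.
B + S + A: effort 6 + 9 + 2 = 17 ≤ 21, user value 17 + 15 + 4 = 36.
Best is B, S, and A with total user value 36.

36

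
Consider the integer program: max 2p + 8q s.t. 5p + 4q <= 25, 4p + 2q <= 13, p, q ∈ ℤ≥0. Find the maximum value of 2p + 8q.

48

Relaxing integrality, the LP optimum is 50.00 at (p,q) = (0, 6.25), which is not an integer point.
(p,q)=(0,6): 5·0+4·6=24≤25, 4·0+2·6=12≤13, objective 48.
(p,q)=(0,5): 5·0+4·5=20≤25, 4·0+2·5=10≤13, objective 40.
Maximum is 48 at (p,q)=(0,6).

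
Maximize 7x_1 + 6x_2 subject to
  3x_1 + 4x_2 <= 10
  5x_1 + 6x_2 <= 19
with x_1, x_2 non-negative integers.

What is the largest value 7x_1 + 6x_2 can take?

(x_1,x_2)=(3,0): 3·3+4·0=9≤10, 5·3+6·0=15≤19, objective 21.
(x_1,x_2)=(2,1): 3·2+4·1=10≤10, 5·2+6·1=16≤19, objective 20.
Maximum is 21 at (x_1,x_2)=(3,0).

21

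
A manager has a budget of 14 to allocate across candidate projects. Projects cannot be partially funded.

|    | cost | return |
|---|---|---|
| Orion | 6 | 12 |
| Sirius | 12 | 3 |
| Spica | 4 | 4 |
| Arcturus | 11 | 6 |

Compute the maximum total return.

Orion: cost 6 ≤ 14, return 12.
Arcturus: cost 11 ≤ 14, return 6.
Orion + Spica: cost 6 + 4 = 10 ≤ 14, return 12 + 4 = 16.
Best is Orion and Spica with total return 16.

16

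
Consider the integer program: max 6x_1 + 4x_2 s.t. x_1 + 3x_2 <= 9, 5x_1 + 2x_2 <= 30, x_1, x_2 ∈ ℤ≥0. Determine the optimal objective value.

The continuous relaxation peaks at (5.54, 1.15) with value 37.85; rounding to a feasible lattice point costs some objective.
(x_1,x_2)=(6,0): 1·6+3·0=6≤9, 5·6+2·0=30≤30, objective 36.
(x_1,x_2)=(5,1): 1·5+3·1=8≤9, 5·5+2·1=27≤30, objective 34.
(x_1,x_2)=(5,0): 1·5+3·0=5≤9, 5·5+2·0=25≤30, objective 30.
No feasible integer point exceeds 36.

36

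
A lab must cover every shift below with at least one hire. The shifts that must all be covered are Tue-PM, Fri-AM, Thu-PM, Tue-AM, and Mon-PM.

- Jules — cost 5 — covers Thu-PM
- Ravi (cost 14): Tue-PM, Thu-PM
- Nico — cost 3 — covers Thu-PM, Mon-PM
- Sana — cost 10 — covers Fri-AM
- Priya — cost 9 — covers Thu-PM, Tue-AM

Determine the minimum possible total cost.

36

Choose Ravi, Nico, Sana, and Priya: together they cover Tue-PM, Fri-AM, Thu-PM, Tue-AM, Mon-PM — every shift.
Total cost: 14 + 3 + 10 + 9 = 36.
No cover costs less than 36.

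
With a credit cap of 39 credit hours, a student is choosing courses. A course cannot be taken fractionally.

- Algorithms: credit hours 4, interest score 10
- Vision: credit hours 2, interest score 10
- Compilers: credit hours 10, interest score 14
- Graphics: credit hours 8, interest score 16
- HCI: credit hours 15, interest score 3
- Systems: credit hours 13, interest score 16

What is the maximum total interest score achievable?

Take Algorithms, Vision, Compilers, Graphics, and Systems: credit hours 4 + 2 + 10 + 8 + 13 = 37 ≤ 39, interest score 10 + 10 + 14 + 16 + 16 = 66.
No other feasible combination does better.

66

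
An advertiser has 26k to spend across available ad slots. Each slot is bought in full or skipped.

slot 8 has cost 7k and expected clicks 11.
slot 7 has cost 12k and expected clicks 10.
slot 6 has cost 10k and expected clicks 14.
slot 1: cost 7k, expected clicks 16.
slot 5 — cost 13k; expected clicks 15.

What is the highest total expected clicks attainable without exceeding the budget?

Take slot 8, slot 6, and slot 1: cost 7 + 10 + 7 = 24 ≤ 26, expected clicks 11 + 14 + 16 = 41.
No other feasible combination does better.

41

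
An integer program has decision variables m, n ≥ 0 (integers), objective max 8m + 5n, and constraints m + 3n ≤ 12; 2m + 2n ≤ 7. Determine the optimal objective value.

24

Relaxing integrality, the LP optimum is 28.00 at (m,n) = (3.5, 0), which is not an integer point.
(m,n)=(3,0): 1·3+3·0=3≤12, 2·3+2·0=6≤7, objective 24.
(m,n)=(2,1): 1·2+3·1=5≤12, 2·2+2·1=6≤7, objective 21.
(m,n)=(2,0): 1·2+3·0=2≤12, 2·2+2·0=4≤7, objective 16.
The best lattice point is (3,0), giving 24.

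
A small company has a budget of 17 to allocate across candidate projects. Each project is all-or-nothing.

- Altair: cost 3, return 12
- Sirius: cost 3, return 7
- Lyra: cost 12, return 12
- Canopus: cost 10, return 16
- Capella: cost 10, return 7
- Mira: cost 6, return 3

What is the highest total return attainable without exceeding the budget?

35

Take Altair, Sirius, and Canopus: cost 3 + 3 + 10 = 16 ≤ 17, return 12 + 7 + 16 = 35.
No other feasible combination does better.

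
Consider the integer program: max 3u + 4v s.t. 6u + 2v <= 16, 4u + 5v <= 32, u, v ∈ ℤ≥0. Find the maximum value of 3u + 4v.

24

(u,v)=(0,6) is feasible, giving 24.
(u,v)=(1,5) is feasible, giving 23.
(u,v)=(0,5) is feasible, giving 20.
Maximum is 24 at (u,v)=(0,6).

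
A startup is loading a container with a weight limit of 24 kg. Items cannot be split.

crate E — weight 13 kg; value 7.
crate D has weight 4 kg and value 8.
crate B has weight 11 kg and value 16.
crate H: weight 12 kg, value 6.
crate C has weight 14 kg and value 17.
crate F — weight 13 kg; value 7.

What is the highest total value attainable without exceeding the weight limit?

25

This is a 0-1 knapsack instance.
crate E + crate B: weight 13 + 11 = 24 ≤ 24, value 7 + 16 = 23.
crate D + crate C: weight 4 + 14 = 18 ≤ 24, value 8 + 17 = 25.
crate D + crate B: weight 4 + 11 = 15 ≤ 24, value 8 + 16 = 24.
Best is crate D and crate C with total value 25.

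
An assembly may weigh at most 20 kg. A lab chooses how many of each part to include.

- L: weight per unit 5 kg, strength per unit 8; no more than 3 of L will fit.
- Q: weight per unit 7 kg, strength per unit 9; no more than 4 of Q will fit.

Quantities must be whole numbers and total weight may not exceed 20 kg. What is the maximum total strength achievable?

26

This is a bounded integer knapsack.
L has the best ratio (8/5); taking only L gives at most 3×8 = 24 (stopped by the supply cap of 3).
Mixing does better — 1×L and 2×Q: weight 19 ≤ 20, strength 1·8 + 2·9 = 26.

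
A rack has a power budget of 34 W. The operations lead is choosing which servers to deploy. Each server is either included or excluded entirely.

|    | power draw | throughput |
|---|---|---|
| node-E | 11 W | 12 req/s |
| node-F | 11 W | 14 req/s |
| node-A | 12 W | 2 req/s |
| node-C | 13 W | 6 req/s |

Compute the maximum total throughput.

28

node-F + node-C: power draw 11 + 13 = 24 ≤ 34, throughput 14 + 6 = 20.
node-E + node-F: power draw 11 + 11 = 22 ≤ 34, throughput 12 + 14 = 26.
node-E + node-F + node-A: power draw 11 + 11 + 12 = 34 ≤ 34, throughput 12 + 14 + 2 = 28.
Best is node-E, node-F, and node-A with total throughput 28.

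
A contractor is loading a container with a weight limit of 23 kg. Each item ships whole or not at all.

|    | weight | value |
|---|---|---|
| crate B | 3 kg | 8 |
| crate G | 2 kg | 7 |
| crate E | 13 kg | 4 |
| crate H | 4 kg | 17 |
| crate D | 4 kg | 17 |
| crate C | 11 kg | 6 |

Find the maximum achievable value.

This is a 0-1 knapsack instance.
crate G + crate H + crate D + crate C: weight 2 + 4 + 4 + 11 = 21 ≤ 23, value 7 + 17 + 17 + 6 = 47.
crate B + crate G + crate H + crate D: weight 3 + 2 + 4 + 4 = 13 ≤ 23, value 8 + 7 + 17 + 17 = 49.
crate B + crate H + crate D + crate C: weight 3 + 4 + 4 + 11 = 22 ≤ 23, value 8 + 17 + 17 + 6 = 48.
Best is crate B, crate G, crate H, and crate D with total value 49.

49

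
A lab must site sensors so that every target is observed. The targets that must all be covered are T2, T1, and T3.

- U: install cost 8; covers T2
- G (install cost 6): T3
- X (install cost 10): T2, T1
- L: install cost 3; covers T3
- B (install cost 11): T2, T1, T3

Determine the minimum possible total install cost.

11

The greedy cost-per-new-target heuristic would pick L and X for 13, but a cheaper cover exists.
B alone covers T2, T1, T3 — every target.
Total install cost: 11.
No cover costs less than 11.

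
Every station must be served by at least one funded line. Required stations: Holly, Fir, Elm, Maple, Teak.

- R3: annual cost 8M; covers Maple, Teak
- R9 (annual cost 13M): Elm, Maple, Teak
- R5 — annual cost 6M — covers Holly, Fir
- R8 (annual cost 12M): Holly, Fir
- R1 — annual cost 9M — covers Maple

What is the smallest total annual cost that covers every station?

19

The greedy cost-per-new-station heuristic would pick R5, R3, and R9 for 27, but a cheaper cover exists.
Choose R9 and R5: together they cover Holly, Fir, Elm, Maple, Teak — every station.
Total annual cost: 13 + 6 = 19.
No cover costs less than 19.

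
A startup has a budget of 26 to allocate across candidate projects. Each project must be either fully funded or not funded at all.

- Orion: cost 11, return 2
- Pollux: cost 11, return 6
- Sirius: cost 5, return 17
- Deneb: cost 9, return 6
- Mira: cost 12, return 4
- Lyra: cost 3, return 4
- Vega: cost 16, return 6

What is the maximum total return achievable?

29

Sirius + Deneb + Lyra: cost 5 + 9 + 3 = 17 ≤ 26, return 17 + 6 + 4 = 27.
Pollux + Sirius + Lyra: cost 11 + 5 + 3 = 19 ≤ 26, return 6 + 17 + 4 = 27.
Pollux + Sirius + Deneb: cost 11 + 5 + 9 = 25 ≤ 26, return 6 + 17 + 6 = 29.
Best is Pollux, Sirius, and Deneb with total return 29.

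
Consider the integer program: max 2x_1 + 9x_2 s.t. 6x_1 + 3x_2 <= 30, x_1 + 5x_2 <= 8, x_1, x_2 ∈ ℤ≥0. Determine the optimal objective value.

15

Relaxing integrality, the LP optimum is 15.33 at (x_1,x_2) = (4.67, 0.667), which is not an integer point.
(x_1,x_2)=(3,1): 6·3+3·1=21≤30, 1·3+5·1=8≤8, objective 15.
(x_1,x_2)=(2,1): 6·2+3·1=15≤30, 1·2+5·1=7≤8, objective 13.
(x_1,x_2)=(5,0): 6·5+3·0=30≤30, 1·5+5·0=5≤8, objective 10.
The best lattice point is (3,1), giving 15.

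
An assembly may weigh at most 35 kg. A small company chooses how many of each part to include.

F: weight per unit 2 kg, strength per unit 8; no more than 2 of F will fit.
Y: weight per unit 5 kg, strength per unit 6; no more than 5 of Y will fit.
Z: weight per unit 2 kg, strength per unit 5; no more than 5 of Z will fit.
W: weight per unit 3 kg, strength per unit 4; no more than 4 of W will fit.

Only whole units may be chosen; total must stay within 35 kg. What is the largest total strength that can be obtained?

Take 2×F, 3×Y, 5×Z, and 2×W: weight 35 ≤ 35, strength 2·8 + 3·6 + 5·5 + 2·4 = 67.
F has the best ratio (8/2) and is taken to its limit of 2; remaining capacity is filled optimally with the others.

67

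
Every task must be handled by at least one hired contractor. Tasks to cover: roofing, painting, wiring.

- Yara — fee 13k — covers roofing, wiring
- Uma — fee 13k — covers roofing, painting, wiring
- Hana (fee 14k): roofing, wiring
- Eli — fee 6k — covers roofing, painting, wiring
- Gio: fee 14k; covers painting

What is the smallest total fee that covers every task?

Eli alone covers roofing, painting, wiring — every task.
Total fee: 6.
No cover costs less than 6.

6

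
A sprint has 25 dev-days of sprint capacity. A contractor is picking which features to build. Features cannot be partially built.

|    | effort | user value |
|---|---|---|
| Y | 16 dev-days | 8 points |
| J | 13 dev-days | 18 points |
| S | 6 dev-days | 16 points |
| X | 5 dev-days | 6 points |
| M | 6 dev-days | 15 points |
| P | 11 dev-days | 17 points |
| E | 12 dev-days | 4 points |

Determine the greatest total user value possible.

Take J, S, and M: effort 13 + 6 + 6 = 25 ≤ 25, user value 18 + 16 + 15 = 49.
No other feasible combination does better.

49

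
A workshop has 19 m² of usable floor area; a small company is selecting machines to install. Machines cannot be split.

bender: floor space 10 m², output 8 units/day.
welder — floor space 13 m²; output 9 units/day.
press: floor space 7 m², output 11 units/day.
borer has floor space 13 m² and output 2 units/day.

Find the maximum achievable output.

Allowing fractional choices, the relaxed optimum would be about 20.4, but machines are indivisible.
press: floor space 7 ≤ 19, output 11.
welder: floor space 13 ≤ 19, output 9.
bender + press: floor space 10 + 7 = 17 ≤ 19, output 8 + 11 = 19.
Best is bender and press with total output 19.

19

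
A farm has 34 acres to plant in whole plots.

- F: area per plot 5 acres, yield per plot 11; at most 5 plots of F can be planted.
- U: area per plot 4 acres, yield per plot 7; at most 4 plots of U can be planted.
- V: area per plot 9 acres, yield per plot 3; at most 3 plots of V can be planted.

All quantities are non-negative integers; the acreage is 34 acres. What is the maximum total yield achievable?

Take 5×F and 2×U: area 33 ≤ 34, yield 5·11 + 2·7 = 69.
F has the best ratio (11/5) and is taken to its limit of 5; remaining capacity is filled optimally with the others.

69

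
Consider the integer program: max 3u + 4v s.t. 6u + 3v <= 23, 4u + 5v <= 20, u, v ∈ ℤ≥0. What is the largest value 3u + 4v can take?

16

(u,v)=(0,4) is feasible, giving 16.
(u,v)=(1,3) is feasible, giving 15.
(u,v)=(0,3) is feasible, giving 12.
The best lattice point is (0,4), giving 16.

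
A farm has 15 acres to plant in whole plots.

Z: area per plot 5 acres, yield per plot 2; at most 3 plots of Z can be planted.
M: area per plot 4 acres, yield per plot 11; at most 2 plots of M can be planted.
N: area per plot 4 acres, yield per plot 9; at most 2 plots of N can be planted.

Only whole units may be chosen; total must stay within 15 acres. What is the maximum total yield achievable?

This is a bounded integer knapsack.
Take 2×M and 1×N: area 12 ≤ 15, yield 2·11 + 1·9 = 31.
M has the best ratio (11/4) and is taken to its limit of 2; remaining capacity is filled optimally with the others.

31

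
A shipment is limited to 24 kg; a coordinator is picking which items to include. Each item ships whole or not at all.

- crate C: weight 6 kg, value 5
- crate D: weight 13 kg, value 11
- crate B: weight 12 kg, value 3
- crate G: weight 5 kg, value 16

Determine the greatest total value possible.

32

crate D + crate G: weight 13 + 5 = 18 ≤ 24, value 11 + 16 = 27.
crate C + crate D + crate G: weight 6 + 13 + 5 = 24 ≤ 24, value 5 + 11 + 16 = 32.
Best is crate C, crate D, and crate G with total value 32.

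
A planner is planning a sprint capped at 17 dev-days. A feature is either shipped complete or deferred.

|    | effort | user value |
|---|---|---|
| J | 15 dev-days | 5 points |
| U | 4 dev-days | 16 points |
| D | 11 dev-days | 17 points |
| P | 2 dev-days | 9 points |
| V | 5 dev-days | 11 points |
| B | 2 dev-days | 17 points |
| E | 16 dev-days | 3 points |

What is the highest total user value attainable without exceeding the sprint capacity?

53

Take U, P, V, and B: effort 4 + 2 + 5 + 2 = 13 ≤ 17, user value 16 + 9 + 11 + 17 = 53.
No other feasible combination does better.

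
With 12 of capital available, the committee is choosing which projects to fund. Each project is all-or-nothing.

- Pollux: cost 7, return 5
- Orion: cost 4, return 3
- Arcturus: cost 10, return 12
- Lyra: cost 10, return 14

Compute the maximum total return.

14

Arcturus: cost 10 ≤ 12, return 12.
Pollux + Orion: cost 7 + 4 = 11 ≤ 12, return 5 + 3 = 8.
Lyra: cost 10 ≤ 12, return 14.
Best is Lyra with total return 14.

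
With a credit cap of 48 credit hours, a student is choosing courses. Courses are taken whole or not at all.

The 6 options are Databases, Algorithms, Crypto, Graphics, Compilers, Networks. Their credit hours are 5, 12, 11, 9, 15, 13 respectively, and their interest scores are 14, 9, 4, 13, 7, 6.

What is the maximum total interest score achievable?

Allowing fractional choices, the relaxed optimum would be about 46.2, but courses are indivisible.
Databases + Algorithms + Graphics + Compilers: credit hours 5 + 12 + 9 + 15 = 41 ≤ 48, interest score 14 + 9 + 13 + 7 = 43.
Databases + Algorithms + Graphics + Networks: credit hours 5 + 12 + 9 + 13 = 39 ≤ 48, interest score 14 + 9 + 13 + 6 = 42.
Databases + Algorithms + Crypto + Graphics: credit hours 5 + 12 + 11 + 9 = 37 ≤ 48, interest score 14 + 9 + 4 + 13 = 40.
Best is Databases, Algorithms, Graphics, and Compilers with total interest score 43.

43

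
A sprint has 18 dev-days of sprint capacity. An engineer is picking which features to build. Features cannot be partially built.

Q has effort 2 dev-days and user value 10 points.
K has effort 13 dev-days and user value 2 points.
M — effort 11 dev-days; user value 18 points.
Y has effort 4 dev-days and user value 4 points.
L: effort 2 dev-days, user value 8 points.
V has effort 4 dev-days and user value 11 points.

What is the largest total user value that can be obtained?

39

Q + M + V: effort 2 + 11 + 4 = 17 ≤ 18, user value 10 + 18 + 11 = 39.
M + L + V: effort 11 + 2 + 4 = 17 ≤ 18, user value 18 + 8 + 11 = 37.
Q + M + L: effort 2 + 11 + 2 = 15 ≤ 18, user value 10 + 18 + 8 = 36.
Best is Q, M, and V with total user value 39.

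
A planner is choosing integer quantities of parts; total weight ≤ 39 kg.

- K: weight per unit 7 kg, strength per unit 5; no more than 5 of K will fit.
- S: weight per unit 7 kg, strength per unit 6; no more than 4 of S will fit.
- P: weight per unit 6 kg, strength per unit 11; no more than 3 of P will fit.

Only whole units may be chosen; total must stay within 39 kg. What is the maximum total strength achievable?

This is a bounded integer knapsack.
Take 3×S and 3×P: weight 39 ≤ 39, strength 3·6 + 3·11 = 51.
P has the best ratio (11/6) and is taken to its limit of 3; remaining capacity is filled optimally with the others.

51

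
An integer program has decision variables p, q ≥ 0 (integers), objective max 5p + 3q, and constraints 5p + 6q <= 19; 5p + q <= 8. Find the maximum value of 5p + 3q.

11

The continuous relaxation peaks at (1.16, 2.2) with value 12.40; rounding to a feasible lattice point costs some objective.
(p,q)=(1,2): 5·1+6·2=17≤19, 5·1+1·2=7≤8, objective 11.
(p,q)=(0,3): 5·0+6·3=18≤19, 5·0+1·3=3≤8, objective 9.
(p,q)=(1,1): 5·1+6·1=11≤19, 5·1+1·1=6≤8, objective 8.
The best lattice point is (1,2), giving 11.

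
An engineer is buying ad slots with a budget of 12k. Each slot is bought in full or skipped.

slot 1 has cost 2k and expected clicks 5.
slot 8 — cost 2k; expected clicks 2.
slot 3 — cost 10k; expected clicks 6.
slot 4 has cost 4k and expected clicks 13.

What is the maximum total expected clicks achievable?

This is a 0-1 knapsack instance.
Take slot 1, slot 8, and slot 4: cost 2 + 2 + 4 = 8 ≤ 12, expected clicks 5 + 2 + 13 = 20.
No other feasible combination does better.

20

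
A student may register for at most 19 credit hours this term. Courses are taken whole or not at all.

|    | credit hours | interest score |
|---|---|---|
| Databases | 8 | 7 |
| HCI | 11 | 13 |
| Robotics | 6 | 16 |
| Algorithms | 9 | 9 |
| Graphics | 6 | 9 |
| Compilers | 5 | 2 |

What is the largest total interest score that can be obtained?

Robotics + Graphics + Compilers: credit hours 6 + 6 + 5 = 17 ≤ 19, interest score 16 + 9 + 2 = 27.
Robotics + Graphics: credit hours 6 + 6 = 12 ≤ 19, interest score 16 + 9 = 25.
HCI + Robotics: credit hours 11 + 6 = 17 ≤ 19, interest score 13 + 16 = 29.
Best is HCI and Robotics with total interest score 29.

29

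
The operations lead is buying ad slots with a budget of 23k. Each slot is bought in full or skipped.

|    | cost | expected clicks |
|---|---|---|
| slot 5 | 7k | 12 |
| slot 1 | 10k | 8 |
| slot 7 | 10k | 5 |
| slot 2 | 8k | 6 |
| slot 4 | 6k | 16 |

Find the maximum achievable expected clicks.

slot 5 + slot 2 + slot 4: cost 7 + 8 + 6 = 21 ≤ 23, expected clicks 12 + 6 + 16 = 34.
slot 5 + slot 1 + slot 4: cost 7 + 10 + 6 = 23 ≤ 23, expected clicks 12 + 8 + 16 = 36.
slot 5 + slot 7 + slot 4: cost 7 + 10 + 6 = 23 ≤ 23, expected clicks 12 + 5 + 16 = 33.
Best is slot 5, slot 1, and slot 4 with total expected clicks 36.

36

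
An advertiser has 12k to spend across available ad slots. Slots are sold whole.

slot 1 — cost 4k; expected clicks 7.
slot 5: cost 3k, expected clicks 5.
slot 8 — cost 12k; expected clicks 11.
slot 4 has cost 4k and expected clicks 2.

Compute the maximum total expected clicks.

14

Allowing fractional choices, the relaxed optimum would be about 16.6, but ad slots are indivisible.
slot 8: cost 12 ≤ 12, expected clicks 11.
slot 1 + slot 5: cost 4 + 3 = 7 ≤ 12, expected clicks 7 + 5 = 12.
slot 1 + slot 5 + slot 4: cost 4 + 3 + 4 = 11 ≤ 12, expected clicks 7 + 5 + 2 = 14.
Best is slot 1, slot 5, and slot 4 with total expected clicks 14.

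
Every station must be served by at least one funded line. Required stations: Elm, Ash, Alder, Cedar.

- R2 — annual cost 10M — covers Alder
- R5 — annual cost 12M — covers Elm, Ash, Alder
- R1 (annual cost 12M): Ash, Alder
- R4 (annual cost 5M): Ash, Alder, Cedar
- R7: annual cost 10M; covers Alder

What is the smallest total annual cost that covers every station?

17

This is an integer covering problem.
Choose R5 and R4: together they cover Elm, Ash, Alder, Cedar — every station.
Total annual cost: 12 + 5 = 17.
No cover costs less than 17.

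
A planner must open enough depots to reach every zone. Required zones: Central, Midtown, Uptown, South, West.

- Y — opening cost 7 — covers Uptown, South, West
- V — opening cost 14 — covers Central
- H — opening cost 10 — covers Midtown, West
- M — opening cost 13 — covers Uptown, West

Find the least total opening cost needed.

31

This is an integer covering problem.
Choose Y, V, and H: together they cover Central, Midtown, Uptown, South, West — every zone.
Total opening cost: 7 + 14 + 10 = 31.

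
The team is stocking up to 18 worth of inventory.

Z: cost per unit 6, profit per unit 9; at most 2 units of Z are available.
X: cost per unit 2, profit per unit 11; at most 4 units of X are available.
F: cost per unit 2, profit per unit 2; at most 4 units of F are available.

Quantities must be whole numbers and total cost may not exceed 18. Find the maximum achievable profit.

57

1×Z, 4×X, and 2×F: cost 18 ≤ 18, profit 1·9 + 4·11 + 2·2 = 57.
1×Z, 4×X, and 1×F: cost 16 ≤ 18, profit 1·9 + 4·11 + 1·2 = 55.
Best is 57.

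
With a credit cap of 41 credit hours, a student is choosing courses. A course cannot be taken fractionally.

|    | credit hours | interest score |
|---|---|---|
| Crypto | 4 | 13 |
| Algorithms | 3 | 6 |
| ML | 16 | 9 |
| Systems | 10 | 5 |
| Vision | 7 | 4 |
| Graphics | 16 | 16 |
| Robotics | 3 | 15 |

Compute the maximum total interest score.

55

Allowing fractional choices, the relaxed optimum would be about 58.5, but courses are indivisible.
Crypto + ML + Graphics + Robotics: credit hours 4 + 16 + 16 + 3 = 39 ≤ 41, interest score 13 + 9 + 16 + 15 = 53.
Crypto + Algorithms + Vision + Graphics + Robotics: credit hours 4 + 3 + 7 + 16 + 3 = 33 ≤ 41, interest score 13 + 6 + 4 + 16 + 15 = 54.
Crypto + Algorithms + Systems + Graphics + Robotics: credit hours 4 + 3 + 10 + 16 + 3 = 36 ≤ 41, interest score 13 + 6 + 5 + 16 + 15 = 55.
Best is Crypto, Algorithms, Systems, Graphics, and Robotics with total interest score 55.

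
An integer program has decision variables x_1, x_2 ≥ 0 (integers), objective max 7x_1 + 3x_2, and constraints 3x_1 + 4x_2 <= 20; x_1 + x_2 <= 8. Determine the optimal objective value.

The continuous relaxation peaks at (6.67, 0) with value 46.67; rounding to a feasible lattice point costs some objective.
(x_1,x_2)=(6,0): 3·6+4·0=18≤20, 1·6+1·0=6≤8, objective 42.
(x_1,x_2)=(5,1): 3·5+4·1=19≤20, 1·5+1·1=6≤8, objective 38.
(x_1,x_2)=(5,0): 3·5+4·0=15≤20, 1·5+1·0=5≤8, objective 35.
No feasible integer point exceeds 42.

42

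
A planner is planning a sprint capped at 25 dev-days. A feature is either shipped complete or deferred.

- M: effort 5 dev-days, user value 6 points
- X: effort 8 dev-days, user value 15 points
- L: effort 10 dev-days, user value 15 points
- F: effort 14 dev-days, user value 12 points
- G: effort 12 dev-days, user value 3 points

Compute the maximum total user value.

X + F: effort 8 + 14 = 22 ≤ 25, user value 15 + 12 = 27.
X + L: effort 8 + 10 = 18 ≤ 25, user value 15 + 15 = 30.
M + X + L: effort 5 + 8 + 10 = 23 ≤ 25, user value 6 + 15 + 15 = 36.
Best is M, X, and L with total user value 36.

36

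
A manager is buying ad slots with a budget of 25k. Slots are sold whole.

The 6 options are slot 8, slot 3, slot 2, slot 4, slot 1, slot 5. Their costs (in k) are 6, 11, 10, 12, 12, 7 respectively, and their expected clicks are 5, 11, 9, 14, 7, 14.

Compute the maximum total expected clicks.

slot 8 + slot 4 + slot 5: cost 6 + 12 + 7 = 25 ≤ 25, expected clicks 5 + 14 + 14 = 33.
slot 4 + slot 5: cost 12 + 7 = 19 ≤ 25, expected clicks 14 + 14 = 28.
slot 8 + slot 3 + slot 5: cost 6 + 11 + 7 = 24 ≤ 25, expected clicks 5 + 11 + 14 = 30.
Best is slot 8, slot 4, and slot 5 with total expected clicks 33.

33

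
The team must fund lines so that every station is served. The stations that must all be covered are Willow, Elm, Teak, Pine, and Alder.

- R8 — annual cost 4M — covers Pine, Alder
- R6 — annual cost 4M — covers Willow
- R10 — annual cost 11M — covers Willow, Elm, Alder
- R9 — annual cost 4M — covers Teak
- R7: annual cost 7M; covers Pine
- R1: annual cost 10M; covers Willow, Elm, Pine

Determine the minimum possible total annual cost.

Choose R8, R9, and R1: together they cover Willow, Elm, Teak, Pine, Alder — every station.
Total annual cost: 4 + 4 + 10 = 18.

18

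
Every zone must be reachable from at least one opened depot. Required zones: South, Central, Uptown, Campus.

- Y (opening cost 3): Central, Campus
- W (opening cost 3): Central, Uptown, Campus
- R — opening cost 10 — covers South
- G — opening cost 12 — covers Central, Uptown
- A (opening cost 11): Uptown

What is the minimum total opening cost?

This is an integer covering problem.
Choose W and R: together they cover South, Central, Uptown, Campus — every zone.
Total opening cost: 3 + 10 = 13.

13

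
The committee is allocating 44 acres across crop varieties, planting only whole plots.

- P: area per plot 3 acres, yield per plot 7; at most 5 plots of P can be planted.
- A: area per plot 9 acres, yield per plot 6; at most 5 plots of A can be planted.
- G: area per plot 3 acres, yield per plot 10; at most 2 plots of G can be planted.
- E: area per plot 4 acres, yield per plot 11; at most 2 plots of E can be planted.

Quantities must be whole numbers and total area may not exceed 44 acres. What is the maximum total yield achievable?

83

This is a bounded integer knapsack.
5×P, 1×A, 2×G, and 2×E: area 38 ≤ 44, yield 5·7 + 1·6 + 2·10 + 2·11 = 83.
4×P, 2×A, 2×G, and 2×E: area 44 ≤ 44, yield 4·7 + 2·6 + 2·10 + 2·11 = 82.
Best is 83.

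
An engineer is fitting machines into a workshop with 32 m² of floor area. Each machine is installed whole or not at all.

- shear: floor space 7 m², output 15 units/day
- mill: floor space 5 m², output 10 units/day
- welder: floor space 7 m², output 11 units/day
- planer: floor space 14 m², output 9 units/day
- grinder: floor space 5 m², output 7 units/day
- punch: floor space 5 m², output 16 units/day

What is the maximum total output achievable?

59

Treat it as a binary knapsack problem.
shear + mill + welder + punch: floor space 7 + 5 + 7 + 5 = 24 ≤ 32, output 15 + 10 + 11 + 16 = 52.
shear + mill + welder + grinder + punch: floor space 7 + 5 + 7 + 5 + 5 = 29 ≤ 32, output 15 + 10 + 11 + 7 + 16 = 59.
Best is shear, mill, welder, grinder, and punch with total output 59.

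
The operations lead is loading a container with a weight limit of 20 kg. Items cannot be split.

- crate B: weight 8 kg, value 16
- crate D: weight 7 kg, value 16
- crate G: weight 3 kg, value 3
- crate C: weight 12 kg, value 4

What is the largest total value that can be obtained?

Allowing fractional choices, the relaxed optimum would be about 35.7, but items are indivisible.
crate D + crate C: weight 7 + 12 = 19 ≤ 20, value 16 + 4 = 20.
crate B + crate D + crate G: weight 8 + 7 + 3 = 18 ≤ 20, value 16 + 16 + 3 = 35.
crate B + crate D: weight 8 + 7 = 15 ≤ 20, value 16 + 16 = 32.
Best is crate B, crate D, and crate G with total value 35.

35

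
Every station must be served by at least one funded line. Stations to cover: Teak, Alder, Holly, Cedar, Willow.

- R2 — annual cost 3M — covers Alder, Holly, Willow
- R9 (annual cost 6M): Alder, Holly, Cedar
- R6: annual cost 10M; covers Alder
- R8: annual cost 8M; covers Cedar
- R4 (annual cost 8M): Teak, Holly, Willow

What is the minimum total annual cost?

This is a weighted set-cover instance.
The greedy cost-per-new-station heuristic would pick R2, R9, and R4 for 17, but a cheaper cover exists.
Choose R9 and R4: together they cover Teak, Alder, Holly, Cedar, Willow — every station.
Total annual cost: 6 + 8 = 14.
No cover costs less than 14.

14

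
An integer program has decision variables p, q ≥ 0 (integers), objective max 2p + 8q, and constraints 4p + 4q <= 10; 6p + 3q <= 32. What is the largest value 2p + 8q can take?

(p,q)=(0,2): 4·0+4·2=8≤10, 6·0+3·2=6≤32, objective 16.
(p,q)=(1,1): 4·1+4·1=8≤10, 6·1+3·1=9≤32, objective 10.
(p,q)=(0,1): 4·0+4·1=4≤10, 6·0+3·1=3≤32, objective 8.
The best lattice point is (0,2), giving 16.

16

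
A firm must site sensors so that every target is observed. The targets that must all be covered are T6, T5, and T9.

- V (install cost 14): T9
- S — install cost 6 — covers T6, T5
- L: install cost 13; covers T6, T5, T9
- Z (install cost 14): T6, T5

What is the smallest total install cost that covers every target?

The greedy cost-per-new-target heuristic would pick S and L for 19, but a cheaper cover exists.
L alone covers T6, T5, T9 — every target.
Total install cost: 13.
No cover costs less than 13.

13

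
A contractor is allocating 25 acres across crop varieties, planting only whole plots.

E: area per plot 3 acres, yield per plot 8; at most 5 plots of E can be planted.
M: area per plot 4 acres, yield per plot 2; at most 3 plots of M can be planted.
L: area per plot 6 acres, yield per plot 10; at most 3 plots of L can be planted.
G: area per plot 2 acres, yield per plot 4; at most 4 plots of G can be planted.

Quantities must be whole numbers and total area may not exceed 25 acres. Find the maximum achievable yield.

This is a bounded integer knapsack.
Take 5×E, 1×L, and 2×G: area 25 ≤ 25, yield 5·8 + 1·10 + 2·4 = 58.
E has the best ratio (8/3) and is taken to its limit of 5; remaining capacity is filled optimally with the others.

58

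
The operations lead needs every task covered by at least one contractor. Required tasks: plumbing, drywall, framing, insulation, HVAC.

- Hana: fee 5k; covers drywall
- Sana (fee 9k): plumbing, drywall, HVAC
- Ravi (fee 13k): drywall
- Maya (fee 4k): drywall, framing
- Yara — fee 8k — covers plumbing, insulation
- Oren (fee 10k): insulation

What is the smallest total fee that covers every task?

21

This is a weighted set-cover instance.
Choose Sana, Maya, and Yara: together they cover plumbing, drywall, framing, insulation, HVAC — every task.
Total fee: 9 + 4 + 8 = 21.
No cover costs less than 21.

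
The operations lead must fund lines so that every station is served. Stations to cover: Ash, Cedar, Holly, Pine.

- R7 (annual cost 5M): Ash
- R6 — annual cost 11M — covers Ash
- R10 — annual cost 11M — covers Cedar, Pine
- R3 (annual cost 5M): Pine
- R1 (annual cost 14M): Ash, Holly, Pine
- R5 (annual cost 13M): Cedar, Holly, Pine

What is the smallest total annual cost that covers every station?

This is a weighted set-cover instance.
Choose R7 and R5: together they cover Ash, Cedar, Holly, Pine — every station.
Total annual cost: 5 + 13 = 18.
No cover costs less than 18.

18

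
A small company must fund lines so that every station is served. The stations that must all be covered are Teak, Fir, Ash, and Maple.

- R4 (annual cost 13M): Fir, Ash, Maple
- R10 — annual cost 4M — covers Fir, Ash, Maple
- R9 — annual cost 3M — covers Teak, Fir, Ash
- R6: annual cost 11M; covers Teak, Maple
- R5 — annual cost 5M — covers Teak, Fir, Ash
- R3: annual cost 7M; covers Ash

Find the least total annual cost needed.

7

Choose R10 and R9: together they cover Teak, Fir, Ash, Maple — every station.
Total annual cost: 4 + 3 = 7.
No cover costs less than 7.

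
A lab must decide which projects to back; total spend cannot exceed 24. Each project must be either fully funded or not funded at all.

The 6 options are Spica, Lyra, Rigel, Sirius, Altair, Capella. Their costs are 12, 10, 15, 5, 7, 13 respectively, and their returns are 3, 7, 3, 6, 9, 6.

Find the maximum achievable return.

Allowing fractional choices, the relaxed optimum would be about 22.9, but projects are indivisible.
Lyra + Sirius + Altair: cost 10 + 5 + 7 = 22 ≤ 24, return 7 + 6 + 9 = 22.
Spica + Sirius + Altair: cost 12 + 5 + 7 = 24 ≤ 24, return 3 + 6 + 9 = 18.
Lyra + Altair: cost 10 + 7 = 17 ≤ 24, return 7 + 9 = 16.
Best is Lyra, Sirius, and Altair with total return 22.

22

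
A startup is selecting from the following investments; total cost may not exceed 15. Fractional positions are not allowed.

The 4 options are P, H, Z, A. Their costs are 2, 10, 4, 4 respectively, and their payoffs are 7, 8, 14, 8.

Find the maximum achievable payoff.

29

This is a 0-1 knapsack instance.
Allowing fractional choices, the relaxed optimum would be about 33.0, but investments are indivisible.
Z + A: cost 4 + 4 = 8 ≤ 15, payoff 14 + 8 = 22.
H + Z: cost 10 + 4 = 14 ≤ 15, payoff 8 + 14 = 22.
P + Z + A: cost 2 + 4 + 4 = 10 ≤ 15, payoff 7 + 14 + 8 = 29.
Best is P, Z, and A with total payoff 29.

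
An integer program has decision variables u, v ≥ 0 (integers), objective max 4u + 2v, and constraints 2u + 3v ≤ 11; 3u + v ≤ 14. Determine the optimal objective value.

Relaxing integrality, the LP optimum is 19.14 at (u,v) = (4.43, 0.714), which is not an integer point.
(u,v)=(4,1): 2·4+3·1=11≤11, 3·4+1·1=13≤14, objective 18.
(u,v)=(4,0): 2·4+3·0=8≤11, 3·4+1·0=12≤14, objective 16.
(u,v)=(3,1): 2·3+3·1=9≤11, 3·3+1·1=10≤14, objective 14.
(u,v)=(3,0): 2·3+3·0=6≤11, 3·3+1·0=9≤14, objective 12.
The best lattice point is (4,1), giving 18.

18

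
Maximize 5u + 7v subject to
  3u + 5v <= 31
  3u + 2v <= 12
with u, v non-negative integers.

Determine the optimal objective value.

42

(u,v)=(0,6): 3·0+5·6=30≤31, 3·0+2·6=12≤12, objective 42.
(u,v)=(0,5): 3·0+5·5=25≤31, 3·0+2·5=10≤12, objective 35.
The best lattice point is (0,6), giving 42.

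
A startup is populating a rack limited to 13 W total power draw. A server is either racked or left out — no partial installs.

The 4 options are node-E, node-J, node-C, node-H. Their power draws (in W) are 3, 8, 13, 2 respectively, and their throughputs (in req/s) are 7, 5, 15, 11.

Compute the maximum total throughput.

23

Allowing fractional choices, the relaxed optimum would be about 27.2, but servers are indivisible.
node-E + node-J + node-H: power draw 3 + 8 + 2 = 13 ≤ 13, throughput 7 + 5 + 11 = 23.
node-E + node-H: power draw 3 + 2 = 5 ≤ 13, throughput 7 + 11 = 18.
node-J + node-H: power draw 8 + 2 = 10 ≤ 13, throughput 5 + 11 = 16.
Best is node-E, node-J, and node-H with total throughput 23.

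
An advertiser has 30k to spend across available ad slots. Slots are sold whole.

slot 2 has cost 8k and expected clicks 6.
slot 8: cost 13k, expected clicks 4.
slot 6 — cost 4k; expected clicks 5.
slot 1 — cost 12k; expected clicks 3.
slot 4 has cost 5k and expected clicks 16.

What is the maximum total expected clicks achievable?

31

Take slot 2, slot 8, slot 6, and slot 4: cost 8 + 13 + 4 + 5 = 30 ≤ 30, expected clicks 6 + 4 + 5 + 16 = 31.
No other feasible combination does better.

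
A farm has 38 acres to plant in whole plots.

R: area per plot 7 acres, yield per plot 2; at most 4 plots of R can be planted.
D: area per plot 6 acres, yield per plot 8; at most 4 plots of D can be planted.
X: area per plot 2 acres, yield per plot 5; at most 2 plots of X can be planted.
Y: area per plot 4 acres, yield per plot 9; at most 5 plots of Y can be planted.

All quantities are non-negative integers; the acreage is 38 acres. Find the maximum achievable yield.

71

This is a bounded integer knapsack.
Take 2×D, 2×X, and 5×Y: area 36 ≤ 38, yield 2·8 + 2·5 + 5·9 = 71.
X has the best ratio (5/2) and is taken to its limit of 2; remaining capacity is filled optimally with the others.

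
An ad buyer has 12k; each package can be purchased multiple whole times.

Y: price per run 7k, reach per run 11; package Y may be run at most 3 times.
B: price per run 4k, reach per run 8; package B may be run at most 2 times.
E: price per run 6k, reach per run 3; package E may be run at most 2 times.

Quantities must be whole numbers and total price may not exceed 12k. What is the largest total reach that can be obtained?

19

B has the best ratio (8/4); taking only B gives at most 2×8 = 16 (stopped by the supply cap of 2).
Mixing does better — 1×Y and 1×B: price 11 ≤ 12, reach 1·11 + 1·8 = 19.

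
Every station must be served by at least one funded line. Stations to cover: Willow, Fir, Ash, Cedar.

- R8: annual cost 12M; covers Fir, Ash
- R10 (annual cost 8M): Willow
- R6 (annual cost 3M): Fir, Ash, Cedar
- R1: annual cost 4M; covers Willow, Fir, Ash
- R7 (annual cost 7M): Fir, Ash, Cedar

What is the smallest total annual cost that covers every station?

7

Choose R6 and R1: together they cover Willow, Fir, Ash, Cedar — every station.
Total annual cost: 3 + 4 = 7.
No cover costs less than 7.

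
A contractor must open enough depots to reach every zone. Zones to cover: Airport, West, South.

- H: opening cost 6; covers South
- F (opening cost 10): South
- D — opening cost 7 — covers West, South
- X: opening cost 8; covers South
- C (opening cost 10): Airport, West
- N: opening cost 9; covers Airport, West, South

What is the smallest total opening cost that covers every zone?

N alone covers Airport, West, South — every zone.
Total opening cost: 9.
No cover costs less than 9.

9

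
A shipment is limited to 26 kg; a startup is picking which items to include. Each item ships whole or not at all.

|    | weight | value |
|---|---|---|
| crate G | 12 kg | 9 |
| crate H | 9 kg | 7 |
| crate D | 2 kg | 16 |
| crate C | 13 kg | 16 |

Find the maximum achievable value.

39

Take crate H, crate D, and crate C: weight 9 + 2 + 13 = 24 ≤ 26, value 7 + 16 + 16 = 39.
No other feasible combination does better.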